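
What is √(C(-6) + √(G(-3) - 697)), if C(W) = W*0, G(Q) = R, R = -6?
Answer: 703^(¼)*√I ≈ 3.641 + 3.641*I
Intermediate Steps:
G(Q) = -6
C(W) = 0
√(C(-6) + √(G(-3) - 697)) = √(0 + √(-6 - 697)) = √(0 + √(-703)) = √(0 + I*√703) = √(I*√703) = 703^(¼)*√I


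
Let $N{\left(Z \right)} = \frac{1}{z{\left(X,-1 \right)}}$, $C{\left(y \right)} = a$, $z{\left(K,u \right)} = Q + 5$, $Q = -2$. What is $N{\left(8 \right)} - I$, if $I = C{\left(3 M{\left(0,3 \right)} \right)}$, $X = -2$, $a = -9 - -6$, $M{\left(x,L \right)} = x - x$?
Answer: $\frac{10}{3} \approx 3.3333$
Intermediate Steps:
$M{\left(x,L \right)} = 0$
$a = -3$ ($a = -9 + 6 = -3$)
$z{\left(K,u \right)} = 3$ ($z{\left(K,u \right)} = -2 + 5 = 3$)
$C{\left(y \right)} = -3$
$I = -3$
$N{\left(Z \right)} = \frac{1}{3}$
$N{\left(8 \right)} - I = \frac{1}{3} - -3 = \frac{1}{3} + 3 = \frac{10}{3}$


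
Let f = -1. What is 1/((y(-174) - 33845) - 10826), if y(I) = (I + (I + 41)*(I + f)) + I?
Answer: -1/21744 ≈ -4.5990e-5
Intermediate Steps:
y(I) = 2*I + (-1 + I)*(41 + I) (y(I) = (I + (I + 41)*(I - 1)) + I = (I + (41 + I)*(-1 + I)) + I = (I + (-1 + I)*(41 + I)) + I = 2*I + (-1 + I)*(41 + I))
1/((y(-174) - 33845) - 10826) = 1/(((-41 + (-174)² + 42*(-174)) - 33845) - 10826) = 1/(((-41 + 30276 - 7308) - 33845) - 10826) = 1/((22927 - 33845) - 10826) = 1/(-10918 - 10826) = 1/(-21744) = -1/21744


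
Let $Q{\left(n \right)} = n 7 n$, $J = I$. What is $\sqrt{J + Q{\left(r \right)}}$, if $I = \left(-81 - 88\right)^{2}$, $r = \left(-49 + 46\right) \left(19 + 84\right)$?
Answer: $4 \sqrt{43558} \approx 834.82$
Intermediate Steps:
$r = -309$ ($r = \left(-3\right) 103 = -309$)
$I = 28561$ ($I = \left(-169\right)^{2} = 28561$)
$J = 28561$
$Q{\left(n \right)} = 7 n^{2}$ ($Q{\left(n \right)} = 7 n n = 7 n^{2}$)
$\sqrt{J + Q{\left(r \right)}} = \sqrt{28561 + 7 \left(-309\right)^{2}} = \sqrt{28561 + 7 \cdot 95481} = \sqrt{28561 + 668367} = \sqrt{696928} = 4 \sqrt{43558}$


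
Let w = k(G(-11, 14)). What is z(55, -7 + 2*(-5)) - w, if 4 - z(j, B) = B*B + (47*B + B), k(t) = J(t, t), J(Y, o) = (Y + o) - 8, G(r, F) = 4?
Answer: 531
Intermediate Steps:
J(Y, o) = -8 + Y + o
k(t) = -8 + 2*t (k(t) = -8 + t + t = -8 + 2*t)
w = 0 (w = -8 + 2*4 = -8 + 8 = 0)
z(j, B) = 4 - B² - 48*B (z(j, B) = 4 - (B*B + (47*B + B)) = 4 - (B² + 48*B) = 4 + (-B² - 48*B) = 4 - B² - 48*B)
z(55, -7 + 2*(-5)) - w = (4 - (-7 + 2*(-5))² - 48*(-7 + 2*(-5))) - 1*0 = (4 - (-7 - 10)² - 48*(-7 - 10)) + 0 = (4 - 1*(-17)² - 48*(-17)) + 0 = (4 - 1*289 + 816) + 0 = (4 - 289 + 816) + 0 = 531 + 0 = 531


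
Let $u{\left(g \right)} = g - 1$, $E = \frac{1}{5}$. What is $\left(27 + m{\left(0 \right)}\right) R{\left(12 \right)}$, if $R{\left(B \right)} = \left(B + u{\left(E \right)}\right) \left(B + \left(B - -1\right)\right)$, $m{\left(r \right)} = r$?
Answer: $7560$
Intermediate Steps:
$E = \frac{1}{5} \approx 0.2$
$u{\left(g \right)} = -1 + g$
$R{\left(B \right)} = \left(1 + 2 B\right) \left(- \frac{4}{5} + B\right)$ ($R{\left(B \right)} = \left(B + \left(-1 + \frac{1}{5}\right)\right) \left(B + \left(B - -1\right)\right) = \left(B - \frac{4}{5}\right) \left(B + \left(B + 1\right)\right) = \left(- \frac{4}{5} + B\right) \left(B + \left(1 + B\right)\right) = \left(- \frac{4}{5} + B\right) \left(1 + 2 B\right) = \left(1 + 2 B\right) \left(- \frac{4}{5} + B\right)$)
$\left(27 + m{\left(0 \right)}\right) R{\left(12 \right)} = \left(27 + 0\right) \left(- \frac{4}{5} + 2 \cdot 12^{2} - \frac{36}{5}\right) = 27 \left(- \frac{4}{5} + 2 \cdot 144 - \frac{36}{5}\right) = 27 \left(- \frac{4}{5} + 288 - \frac{36}{5}\right) = 27 \cdot 280 = 7560$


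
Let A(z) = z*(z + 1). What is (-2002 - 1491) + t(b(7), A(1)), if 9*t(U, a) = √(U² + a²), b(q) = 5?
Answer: -3493 + √29/9 ≈ -3492.4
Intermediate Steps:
A(z) = z*(1 + z)
t(U, a) = √(U² + a²)/9
(-2002 - 1491) + t(b(7), A(1)) = (-2002 - 1491) + √(5² + (1*(1 + 1))²)/9 = -3493 + √(25 + (1*2)²)/9 = -3493 + √(25 + 2²)/9 = -3493 + √(25 + 4)/9 = -3493 + √29/9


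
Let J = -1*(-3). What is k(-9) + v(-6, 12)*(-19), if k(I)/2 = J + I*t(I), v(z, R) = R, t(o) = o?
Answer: -60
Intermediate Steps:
J = 3
k(I) = 6 + 2*I**2 (k(I) = 2*(3 + I*I) = 2*(3 + I**2) = 6 + 2*I**2)
k(-9) + v(-6, 12)*(-19) = (6 + 2*(-9)**2) + 12*(-19) = (6 + 2*81) - 228 = (6 + 162) - 228 = 168 - 228 = -60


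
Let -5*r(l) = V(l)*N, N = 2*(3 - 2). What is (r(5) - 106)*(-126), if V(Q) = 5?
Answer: 13608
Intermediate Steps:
N = 2 (N = 2*1 = 2)
r(l) = -2
(r(5) - 106)*(-126) = (-2 - 106)*(-126) = -108*(-126) = 13608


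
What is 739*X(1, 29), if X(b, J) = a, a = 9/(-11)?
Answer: -6651/11 ≈ -604.64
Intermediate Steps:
a = -9/11 (a = 9*(-1/11) = -9/11 ≈ -0.81818)
X(b, J) = -9/11
739*X(1, 29) = 739*(-9/11) = -6651/11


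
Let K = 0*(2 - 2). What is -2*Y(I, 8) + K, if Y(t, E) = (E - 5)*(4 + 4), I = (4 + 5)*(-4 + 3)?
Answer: -48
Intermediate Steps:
K = 0 (K = 0*0 = 0)
I = -9 (I = 9*(-1) = -9)
Y(t, E) = -40 + 8*E (Y(t, E) = (-5 + E)*8 = -40 + 8*E)
-2*Y(I, 8) + K = -2*(-40 + 8*8) + 0 = -2*(-40 + 64) + 0 = -2*24 + 0 = -48 + 0 = -48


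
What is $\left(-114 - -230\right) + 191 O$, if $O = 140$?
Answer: $26856$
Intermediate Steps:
$\left(-114 - -230\right) + 191 O = \left(-114 - -230\right) + 191 \cdot 140 = \left(-114 + 230\right) + 26740 = 116 + 26740 = 26856$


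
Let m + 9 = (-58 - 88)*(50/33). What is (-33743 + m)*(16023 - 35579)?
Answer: 21924544496/33 ≈ 6.6438e+8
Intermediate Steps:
m = -7597/33 (m = -9 + (-58 - 88)*(50/33) = -9 - 7300/33 = -7597/33 ≈ -230.21)
(-33743 + m)*(16023 - 35579) = (-33743 - 7597/33)*(16023 - 35579) = -1121116/33*(-19556) = 21924544496/33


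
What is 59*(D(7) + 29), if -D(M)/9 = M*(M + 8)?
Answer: -54044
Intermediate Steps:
D(M) = -9*M*(8 + M) (D(M) = -9*M*(M + 8) = -9*M*(8 + M))
59*(D(7) + 29) = 59*(-9*7*(8 + 7) + 29) = 59*(-9*7*15 + 29) = 59*(-945 + 29) = 59*(-916) = -54044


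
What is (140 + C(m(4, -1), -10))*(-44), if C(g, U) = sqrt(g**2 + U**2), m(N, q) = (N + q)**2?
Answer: -6160 - 44*sqrt(181) ≈ -6752.0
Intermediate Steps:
C(g, U) = sqrt(U**2 + g**2)
(140 + C(m(4, -1), -10))*(-44) = (140 + sqrt((-10)**2 + ((4 - 1)**2)**2))*(-44) = (140 + sqrt(100 + (3**2)**2))*(-44) = (140 + sqrt(100 + 9**2))*(-44) = (140 + sqrt(100 + 81))*(-44) = (140 + sqrt(181))*(-44) = -6160 - 44*sqrt(181)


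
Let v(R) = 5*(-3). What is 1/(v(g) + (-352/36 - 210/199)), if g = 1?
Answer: -1791/46267 ≈ -0.038710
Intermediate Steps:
v(R) = -15
1/(v(g) + (-352/36 - 210/199)) = 1/(-15 + (-352/36 - 210/199)) = 1/(-15 + (-352*1/36 - 210*1/199)) = 1/(-15 + (-88/9 - 210/199)) = 1/(-15 - 19402/1791) = 1/(-46267/1791) = -1791/46267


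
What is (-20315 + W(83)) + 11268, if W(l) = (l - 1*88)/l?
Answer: -750906/83 ≈ -9047.1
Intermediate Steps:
W(l) = (-88 + l)/l (W(l) = (l - 88)/l = (-88 + l)/l)
(-20315 + W(83)) + 11268 = (-20315 + (-88 + 83)/83) + 11268 = (-20315 + (1/83)*(-5)) + 11268 = (-20315 - 5/83) + 11268 = -1686150/83 + 11268 = -750906/83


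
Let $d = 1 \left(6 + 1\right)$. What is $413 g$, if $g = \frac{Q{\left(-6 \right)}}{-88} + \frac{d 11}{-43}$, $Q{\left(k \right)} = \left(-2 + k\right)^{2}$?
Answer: $- \frac{491883}{473} \approx -1039.9$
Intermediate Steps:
$d = 7$ ($d = 1 \cdot 7 = 7$)
$g = - \frac{1191}{473}$ ($g = \frac{\left(-2 - 6\right)^{2}}{-88} + \frac{7 \cdot 11}{-43} = \left(-8\right)^{2} \left(- \frac{1}{88}\right) + 77 \left(- \frac{1}{43}\right) = 64 \left(- \frac{1}{88}\right) - \frac{77}{43} = - \frac{8}{11} - \frac{77}{43} = - \frac{1191}{473} \approx -2.518$)
$413 g = 413 \left(- \frac{1191}{473}\right) = - \frac{491883}{473}$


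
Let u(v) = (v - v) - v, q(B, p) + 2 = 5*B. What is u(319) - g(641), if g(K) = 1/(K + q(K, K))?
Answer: -1226237/3844 ≈ -319.00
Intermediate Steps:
q(B, p) = -2 + 5*B
g(K) = 1/(-2 + 6*K) (g(K) = 1/(K + (-2 + 5*K)) = 1/(-2 + 6*K))
u(v) = -v (u(v) = 0 - v = -v)
u(319) - g(641) = -1*319 - 1/(2*(-1 + 3*641)) = -319 - 1/(2*(-1 + 1923)) = -319 - 1/(2*1922) = -319 - 1*1/3844 = -319 - 1/3844 = -1226237/3844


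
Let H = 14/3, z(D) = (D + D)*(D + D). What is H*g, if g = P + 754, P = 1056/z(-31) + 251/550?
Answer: 930797259/264275 ≈ 3522.1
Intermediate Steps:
z(D) = 4*D² (z(D) = (2*D)*(2*D) = 4*D²)
P = 386411/528550 (P = 1056/((4*(-31)²)) + 251/550 = 1056/((4*961)) + 251*(1/550) = 1056/3844 + 251/550 = 1056*(1/3844) + 251/550 = 264/961 + 251/550 = 386411/528550 ≈ 0.73108)
g = 398913111/528550 (g = 386411/528550 + 754 = 398913111/528550 ≈ 754.73)
H = 14/3 (H = 14*(⅓) = 14/3 ≈ 4.6667)
H*g = (14/3)*(398913111/528550) = 930797259/264275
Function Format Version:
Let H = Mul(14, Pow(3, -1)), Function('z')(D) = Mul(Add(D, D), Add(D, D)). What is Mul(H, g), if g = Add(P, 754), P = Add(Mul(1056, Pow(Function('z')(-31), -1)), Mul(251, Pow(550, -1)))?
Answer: Rational(930797259, 264275) ≈ 3522.1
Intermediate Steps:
Function('z')(D) = Mul(4, Pow(D, 2)) (Function('z')(D) = Mul(Mul(2, D), Mul(2, D)) = Mul(4, Pow(D, 2)))
P = Rational(386411, 528550) (P = Add(Mul(1056, Pow(Mul(4, Pow(-31, 2)), -1)), Mul(251, Pow(550, -1))) = Add(Mul(1056, Pow(Mul(4, 961), -1)), Mul(251, Rational(1, 550))) = Add(Mul(1056, Pow(3844, -1)), Rational(251, 550)) = Add(Mul(1056, Rational(1, 3844)), Rational(251, 550)) = Add(Rational(264, 961), Rational(251, 550)) = Rational(386411, 528550) ≈ 0.73108)
g = Rational(398913111, 528550) (g = Add(Rational(386411, 528550), 754) = Rational(398913111, 528550) ≈ 754.73)
H = Rational(14, 3) (H = Mul(14, Rational(1, 3)) = Rational(14, 3) ≈ 4.6667)
Mul(H, g) = Mul(Rational(14, 3), Rational(398913111, 528550)) = Rational(930797259, 264275)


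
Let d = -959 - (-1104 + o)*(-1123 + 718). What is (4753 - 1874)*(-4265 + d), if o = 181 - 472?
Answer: -1641602921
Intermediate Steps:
o = -291
d = -565934 (d = -959 - (-1104 - 291)*(-1123 + 718) = -959 - (-1395)*(-405) = -959 - 1*564975 = -959 - 564975 = -565934)
(4753 - 1874)*(-4265 + d) = (4753 - 1874)*(-4265 - 565934) = 2879*(-570199) = -1641602921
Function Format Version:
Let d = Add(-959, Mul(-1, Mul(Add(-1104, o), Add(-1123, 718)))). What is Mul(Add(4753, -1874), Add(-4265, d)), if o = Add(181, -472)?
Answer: -1641602921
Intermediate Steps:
o = -291
d = -565934 (d = Add(-959, Mul(-1, Mul(Add(-1104, -291), Add(-1123, 718)))) = Add(-959, Mul(-1, Mul(-1395, -405))) = Add(-959, Mul(-1, 564975)) = Add(-959, -564975) = -565934)
Mul(Add(4753, -1874), Add(-4265, d)) = Mul(Add(4753, -1874), Add(-4265, -565934)) = Mul(2879, -570199) = -1641602921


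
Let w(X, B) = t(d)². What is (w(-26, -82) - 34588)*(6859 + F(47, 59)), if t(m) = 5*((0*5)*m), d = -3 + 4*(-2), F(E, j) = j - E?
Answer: -237654148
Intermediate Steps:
d = -11 (d = -3 - 8 = -11)
t(m) = 0 (t(m) = 5*(0*m) = 5*0 = 0)
w(X, B) = 0 (w(X, B) = 0² = 0)
(w(-26, -82) - 34588)*(6859 + F(47, 59)) = (0 - 34588)*(6859 + (59 - 1*47)) = -34588*(6859 + (59 - 47)) = -34588*(6859 + 12) = -34588*6871 = -237654148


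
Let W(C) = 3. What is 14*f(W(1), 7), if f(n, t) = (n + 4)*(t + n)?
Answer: 980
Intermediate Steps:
f(n, t) = (4 + n)*(n + t)
14*f(W(1), 7) = 14*(3² + 4*3 + 4*7 + 3*7) = 14*(9 + 12 + 28 + 21) = 14*70 = 980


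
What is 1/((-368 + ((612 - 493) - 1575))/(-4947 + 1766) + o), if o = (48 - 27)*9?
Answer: 3181/603033 ≈ 0.0052750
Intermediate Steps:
o = 189 (o = 21*9 = 189)
1/((-368 + ((612 - 493) - 1575))/(-4947 + 1766) + o) = 1/((-368 + ((612 - 493) - 1575))/(-4947 + 1766) + 189) = 1/((-368 + (119 - 1575))/(-3181) + 189) = 1/((-368 - 1456)*(-1/3181) + 189) = 1/(-1824*(-1/3181) + 189) = 1/(1824/3181 + 189) = 1/(603033/3181) = 3181/603033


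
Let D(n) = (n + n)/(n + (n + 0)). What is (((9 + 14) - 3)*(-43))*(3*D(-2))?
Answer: -2580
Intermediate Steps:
D(n) = 1 (D(n) = (2*n)/(n + n) = (2*n)/((2*n)) = (2*n)*(1/(2*n)) = 1)
(((9 + 14) - 3)*(-43))*(3*D(-2)) = (((9 + 14) - 3)*(-43))*(3*1) = ((23 - 3)*(-43))*3 = (20*(-43))*3 = -860*3 = -2580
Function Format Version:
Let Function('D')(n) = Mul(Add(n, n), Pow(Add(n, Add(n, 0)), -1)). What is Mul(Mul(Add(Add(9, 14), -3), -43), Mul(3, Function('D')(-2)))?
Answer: -2580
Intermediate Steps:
Function('D')(n) = 1 (Function('D')(n) = Mul(Mul(2, n), Pow(Add(n, n), -1)) = Mul(Mul(2, n), Pow(Mul(2, n), -1)) = Mul(Mul(2, n), Mul(Rational(1, 2), Pow(n, -1))) = 1)
Mul(Mul(Add(Add(9, 14), -3), -43), Mul(3, Function('D')(-2))) = Mul(Mul(Add(Add(9, 14), -3), -43), Mul(3, 1)) = Mul(Mul(Add(23, -3), -43), 3) = Mul(Mul(20, -43), 3) = Mul(-860, 3) = -2580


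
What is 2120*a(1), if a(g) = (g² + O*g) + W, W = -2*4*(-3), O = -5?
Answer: 42400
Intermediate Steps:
W = 24 (W = -8*(-3) = 24)
a(g) = 24 + g² - 5*g (a(g) = (g² - 5*g) + 24 = 24 + g² - 5*g)
2120*a(1) = 2120*(24 + 1² - 5*1) = 2120*(24 + 1 - 5) = 2120*20 = 42400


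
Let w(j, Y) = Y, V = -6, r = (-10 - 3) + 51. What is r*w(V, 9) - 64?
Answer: 278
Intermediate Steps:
r = 38 (r = -13 + 51 = 38)
r*w(V, 9) - 64 = 38*9 - 64 = 342 - 64 = 278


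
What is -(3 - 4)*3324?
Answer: 3324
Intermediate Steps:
-(3 - 4)*3324 = -1*(-1)*3324 = 1*3324 = 3324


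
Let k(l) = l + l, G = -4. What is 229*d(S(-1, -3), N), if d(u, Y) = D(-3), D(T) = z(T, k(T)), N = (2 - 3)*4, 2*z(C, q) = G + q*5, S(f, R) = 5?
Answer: -3893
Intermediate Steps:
k(l) = 2*l
z(C, q) = -2 + 5*q/2 (z(C, q) = (-4 + q*5)/2 = (-4 + 5*q)/2 = -2 + 5*q/2)
N = -4 (N = -1*4 = -4)
D(T) = -2 + 5*T (D(T) = -2 + 5*(2*T)/2 = -2 + 5*T)
d(u, Y) = -17 (d(u, Y) = -2 + 5*(-3) = -2 - 15 = -17)
229*d(S(-1, -3), N) = 229*(-17) = -3893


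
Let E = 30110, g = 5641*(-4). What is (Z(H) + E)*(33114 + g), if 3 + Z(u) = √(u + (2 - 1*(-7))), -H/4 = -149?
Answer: 317628850 + 116050*√5 ≈ 3.1789e+8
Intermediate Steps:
H = 596 (H = -4*(-149) = 596)
Z(u) = -3 + √(9 + u) (Z(u) = -3 + √(u + (2 - 1*(-7))) = -3 + √(u + (2 + 7)) = -3 + √(u + 9) = -3 + √(9 + u))
g = -22564
(Z(H) + E)*(33114 + g) = ((-3 + √(9 + 596)) + 30110)*(33114 - 22564) = ((-3 + √605) + 30110)*10550 = ((-3 + 11*√5) + 30110)*10550 = (30107 + 11*√5)*10550 = 317628850 + 116050*√5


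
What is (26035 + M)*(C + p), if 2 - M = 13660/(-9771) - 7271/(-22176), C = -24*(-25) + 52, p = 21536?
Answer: 316121467971163/547176 ≈ 5.7773e+8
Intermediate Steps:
C = 652 (C = 600 + 52 = 652)
M = 20158867/6566112 (M = 2 - (13660/(-9771) - 7271/(-22176)) = 2 - (13660*(-1/9771) - 7271*(-1/22176)) = 2 - (-13660/9771 + 661/2016) = 2 - 1*(-7026643/6566112) = 2 + 7026643/6566112 = 20158867/6566112 ≈ 3.0701)
(26035 + M)*(C + p) = (26035 + 20158867/6566112)*(652 + 21536) = (170968884787/6566112)*22188 = 316121467971163/547176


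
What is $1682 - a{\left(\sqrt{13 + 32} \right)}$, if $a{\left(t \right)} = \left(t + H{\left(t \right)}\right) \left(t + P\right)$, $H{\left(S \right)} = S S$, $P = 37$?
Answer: $-28 - 246 \sqrt{5} \approx -578.07$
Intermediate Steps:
$H{\left(S \right)} = S^{2}$
$a{\left(t \right)} = \left(37 + t\right) \left(t + t^{2}\right)$ ($a{\left(t \right)} = \left(t + t^{2}\right) \left(t + 37\right) = \left(t + t^{2}\right) \left(37 + t\right) = \left(37 + t\right) \left(t + t^{2}\right)$)
$1682 - a{\left(\sqrt{13 + 32} \right)} = 1682 - \sqrt{13 + 32} \left(37 + \left(\sqrt{13 + 32}\right)^{2} + 38 \sqrt{13 + 32}\right) = 1682 - \sqrt{45} \left(37 + \left(\sqrt{45}\right)^{2} + 38 \sqrt{45}\right) = 1682 - 3 \sqrt{5} \left(37 + \left(3 \sqrt{5}\right)^{2} + 38 \cdot 3 \sqrt{5}\right) = 1682 - 3 \sqrt{5} \left(37 + 45 + 114 \sqrt{5}\right) = 1682 - 3 \sqrt{5} \left(82 + 114 \sqrt{5}\right)$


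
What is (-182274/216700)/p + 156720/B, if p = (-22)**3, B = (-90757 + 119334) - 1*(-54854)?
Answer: 180817160227047/96255245754800 ≈ 1.8785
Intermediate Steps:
B = 83431 (B = 28577 + 54854 = 83431)
p = -10648
(-182274/216700)/p + 156720/B = -182274/216700/(-10648) + 156720/83431 = -182274*1/216700*(-1/10648) + 156720*(1/83431) = -91137/108350*(-1/10648) + 156720/83431 = 91137/1153710800 + 156720/83431 = 180817160227047/96255245754800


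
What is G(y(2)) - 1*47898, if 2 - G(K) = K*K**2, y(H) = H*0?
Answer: -47896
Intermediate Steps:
y(H) = 0
G(K) = 2 - K**3 (G(K) = 2 - K*K**2 = 2 - K**3)
G(y(2)) - 1*47898 = (2 - 1*0**3) - 1*47898 = (2 - 1*0) - 47898 = (2 + 0) - 47898 = 2 - 47898 = -47896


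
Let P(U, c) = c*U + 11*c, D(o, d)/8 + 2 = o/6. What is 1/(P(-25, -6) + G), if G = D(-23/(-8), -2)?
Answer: 6/431 ≈ 0.013921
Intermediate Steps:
D(o, d) = -16 + 4*o/3 (D(o, d) = -16 + 8*(o/6) = -16 + 4*o/3)
P(U, c) = 11*c + U*c (P(U, c) = U*c + 11*c = 11*c + U*c)
G = -73/6 (G = -16 + 4*(-23/(-8))/3 = -16 + 4*(-23*(-⅛))/3 = -16 + (4/3)*(23/8) = -16 + 23/6 = -73/6 ≈ -12.167)
1/(P(-25, -6) + G) = 1/(-6*(11 - 25) - 73/6) = 1/(-6*(-14) - 73/6) = 1/(84 - 73/6) = 1/(431/6) = 6/431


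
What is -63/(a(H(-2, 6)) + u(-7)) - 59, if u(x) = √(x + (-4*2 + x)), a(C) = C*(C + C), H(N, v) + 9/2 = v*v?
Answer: (-118*√22 + 234297*I)/(-3969*I + 2*√22) ≈ -59.032 + 7.5032e-5*I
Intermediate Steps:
H(N, v) = -9/2 + v² (H(N, v) = -9/2 + v*v = -9/2 + v²)
a(C) = 2*C² (a(C) = C*(2*C) = 2*C²)
u(x) = √(-8 + 2*x) (u(x) = √(x + (-8 + x)) = √(-8 + 2*x))
-63/(a(H(-2, 6)) + u(-7)) - 59 = -63/(2*(-9/2 + 6²)² + √(-8 + 2*(-7))) - 59 = -63/(2*(-9/2 + 36)² + √(-8 - 14)) - 59 = -63/(2*(63/2)² + √(-22)) - 59 = -63/(2*(3969/4) + I*√22) - 59 = -63/(3969/2 + I*√22) - 59 = -59 - 63/(3969/2 + I*√22)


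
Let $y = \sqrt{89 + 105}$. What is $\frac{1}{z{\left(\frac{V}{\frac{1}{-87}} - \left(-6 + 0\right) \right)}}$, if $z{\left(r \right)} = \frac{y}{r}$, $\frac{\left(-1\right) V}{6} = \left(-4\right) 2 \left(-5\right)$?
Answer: $\frac{10443 \sqrt{194}}{97} \approx 1499.5$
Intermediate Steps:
$V = -240$ ($V = - 6 \left(-4\right) 2 \left(-5\right) = - 6 \left(\left(-8\right) \left(-5\right)\right) = \left(-6\right) 40 = -240$)
$y = \sqrt{194} \approx 13.928$
$z{\left(r \right)} = \frac{\sqrt{194}}{r}$
$\frac{1}{z{\left(\frac{V}{\frac{1}{-87}} - \left(-6 + 0\right) \right)}} = \frac{1}{\sqrt{194} \frac{1}{- \frac{240}{\frac{1}{-87}} - \left(-6 + 0\right)}} = \frac{1}{\sqrt{194} \frac{1}{- \frac{240}{- \frac{1}{87}} - -6}} = \frac{1}{\sqrt{194} \frac{1}{\left(-240\right) \left(-87\right) + 6}} = \frac{1}{\sqrt{194} \frac{1}{20880 + 6}} = \frac{1}{\sqrt{194} \cdot \frac{1}{20886}} = \frac{1}{\frac{1}{20886} \sqrt{194}} = \frac{10443 \sqrt{194}}{97}$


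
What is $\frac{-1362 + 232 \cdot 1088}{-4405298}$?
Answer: $- \frac{125527}{2202649} \approx -0.056989$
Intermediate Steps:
$\frac{-1362 + 232 \cdot 1088}{-4405298} = \left(-1362 + 252416\right) \left(- \frac{1}{4405298}\right) = 251054 \left(- \frac{1}{4405298}\right) = - \frac{125527}{2202649}$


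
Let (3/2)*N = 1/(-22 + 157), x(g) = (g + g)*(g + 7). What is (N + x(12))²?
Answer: 34107441124/164025 ≈ 2.0794e+5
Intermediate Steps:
x(g) = 2*g*(7 + g) (x(g) = (2*g)*(7 + g) = 2*g*(7 + g))
N = 2/405 (N = 2/(3*(-22 + 157)) = (⅔)/135 = (⅔)*(1/135) = 2/405 ≈ 0.0049383)
(N + x(12))² = (2/405 + 2*12*(7 + 12))² = (2/405 + 2*12*19)² = (2/405 + 456)² = (184682/405)² = 34107441124/164025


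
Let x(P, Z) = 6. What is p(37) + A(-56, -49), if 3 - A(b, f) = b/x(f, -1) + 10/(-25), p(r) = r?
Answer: 746/15 ≈ 49.733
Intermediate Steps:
A(b, f) = 17/5 - b/6 (A(b, f) = 3 - (b/6 + 10/(-25)) = 3 - (b*(⅙) + 10*(-1/25)) = 3 - (b/6 - ⅖) = 3 - (-⅖ + b/6) = 3 + (⅖ - b/6) = 17/5 - b/6)
p(37) + A(-56, -49) = 37 + (17/5 - ⅙*(-56)) = 37 + (17/5 + 28/3) = 37 + 191/15 = 746/15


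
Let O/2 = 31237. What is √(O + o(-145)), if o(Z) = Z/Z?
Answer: 35*√51 ≈ 249.95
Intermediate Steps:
o(Z) = 1
O = 62474 (O = 2*31237 = 62474)
√(O + o(-145)) = √(62474 + 1) = √62475 = 35*√51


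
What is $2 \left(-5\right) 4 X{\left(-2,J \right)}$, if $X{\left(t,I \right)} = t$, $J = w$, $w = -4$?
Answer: $80$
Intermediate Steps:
$J = -4$
$2 \left(-5\right) 4 X{\left(-2,J \right)} = 2 \left(-5\right) 4 \left(-2\right) = \left(-10\right) 4 \left(-2\right) = \left(-40\right) \left(-2\right) = 80$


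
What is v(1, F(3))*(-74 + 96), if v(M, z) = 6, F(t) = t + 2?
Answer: 132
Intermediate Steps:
F(t) = 2 + t
v(1, F(3))*(-74 + 96) = 6*(-74 + 96) = 6*22 = 132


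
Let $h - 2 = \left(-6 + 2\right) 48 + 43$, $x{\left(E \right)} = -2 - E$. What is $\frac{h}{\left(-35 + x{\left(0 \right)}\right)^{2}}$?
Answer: $- \frac{147}{1369} \approx -0.10738$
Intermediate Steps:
$h = -147$ ($h = 2 + \left(\left(-6 + 2\right) 48 + 43\right) = 2 + \left(\left(-4\right) 48 + 43\right) = 2 + \left(-192 + 43\right) = 2 - 149 = -147$)
$\frac{h}{\left(-35 + x{\left(0 \right)}\right)^{2}} = - \frac{147}{\left(-35 - 2\right)^{2}} = - \frac{147}{\left(-37\right)^{2}} = - \frac{147}{1369}$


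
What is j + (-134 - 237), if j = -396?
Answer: -767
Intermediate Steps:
j + (-134 - 237) = -396 + (-134 - 237) = -396 - 371 = -767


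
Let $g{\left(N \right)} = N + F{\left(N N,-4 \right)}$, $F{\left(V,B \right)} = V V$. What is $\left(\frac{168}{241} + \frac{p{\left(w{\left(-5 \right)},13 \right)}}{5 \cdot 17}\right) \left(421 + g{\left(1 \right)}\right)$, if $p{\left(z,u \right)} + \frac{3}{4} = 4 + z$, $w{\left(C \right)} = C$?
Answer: $\frac{23448159}{81940} \approx 286.16$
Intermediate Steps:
$p{\left(z,u \right)} = \frac{13}{4} + z$ ($p{\left(z,u \right)} = - \frac{3}{4} + \left(4 + z\right) = \frac{13}{4} + z$)
$F{\left(V,B \right)} = V^{2}$
$g{\left(N \right)} = N + N^{4}$ ($g{\left(N \right)} = N + \left(N N\right)^{2} = N + \left(N^{2}\right)^{2} = N + N^{4}$)
$\left(\frac{168}{241} + \frac{p{\left(w{\left(-5 \right)},13 \right)}}{5 \cdot 17}\right) \left(421 + g{\left(1 \right)}\right) = \left(\frac{168}{241} + \frac{\frac{13}{4} - 5}{5 \cdot 17}\right) \left(421 + \left(1 + 1^{4}\right)\right) = \left(168 \cdot \frac{1}{241} - \frac{7}{4 \cdot 85}\right) \left(421 + \left(1 + 1\right)\right) = \left(\frac{168}{241} - \frac{7}{340}\right) \left(421 + 2\right) = \left(\frac{168}{241} - \frac{7}{340}\right) 423 = \frac{55433}{81940} \cdot 423 = \frac{23448159}{81940}$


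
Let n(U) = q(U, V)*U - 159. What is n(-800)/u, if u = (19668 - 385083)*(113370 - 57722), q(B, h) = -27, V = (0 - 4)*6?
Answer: -7147/6778204640 ≈ -1.0544e-6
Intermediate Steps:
V = -24 (V = -4*6 = -24)
u = -20334613920 (u = -365415*55648 = -20334613920)
n(U) = -159 - 27*U (n(U) = -27*U - 159 = -159 - 27*U)
n(-800)/u = (-159 - 27*(-800))/(-20334613920) = (-159 + 21600)*(-1/20334613920) = 21441*(-1/20334613920) = -7147/6778204640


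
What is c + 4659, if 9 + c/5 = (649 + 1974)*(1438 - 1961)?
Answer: -6854531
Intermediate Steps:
c = -6859190 (c = -45 + 5*((649 + 1974)*(1438 - 1961)) = -45 + 5*(2623*(-523)) = -45 + 5*(-1371829) = -45 - 6859145 = -6859190)
c + 4659 = -6859190 + 4659 = -6854531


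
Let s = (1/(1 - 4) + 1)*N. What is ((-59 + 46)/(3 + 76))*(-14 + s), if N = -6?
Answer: 234/79 ≈ 2.9620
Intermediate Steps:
s = -4 (s = (1/(1 - 4) + 1)*(-6) = (1/(-3) + 1)*(-6) = (-⅓ + 1)*(-6) = (⅔)*(-6) = -4)
((-59 + 46)/(3 + 76))*(-14 + s) = ((-59 + 46)/(3 + 76))*(-14 - 4) = -13/79*(-18) = 234/79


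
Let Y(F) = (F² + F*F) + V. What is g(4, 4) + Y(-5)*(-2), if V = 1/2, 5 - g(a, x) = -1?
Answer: -95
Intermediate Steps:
g(a, x) = 6 (g(a, x) = 5 - 1*(-1) = 5 + 1 = 6)
V = ½ ≈ 0.50000
Y(F) = ½ + 2*F² (Y(F) = (F² + F*F) + ½ = (F² + F²) + ½ = 2*F² + ½ = ½ + 2*F²)
g(4, 4) + Y(-5)*(-2) = 6 + (½ + 2*(-5)²)*(-2) = 6 + (½ + 2*25)*(-2) = 6 + (½ + 50)*(-2) = 6 + (101/2)*(-2) = 6 - 101 = -95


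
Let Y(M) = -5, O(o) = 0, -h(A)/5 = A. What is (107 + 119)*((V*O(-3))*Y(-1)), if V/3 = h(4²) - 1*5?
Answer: 0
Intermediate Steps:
h(A) = -5*A
V = -255 (V = 3*(-5*4² - 1*5) = 3*(-5*16 - 5) = 3*(-80 - 5) = 3*(-85) = -255)
(107 + 119)*((V*O(-3))*Y(-1)) = (107 + 119)*(-255*0*(-5)) = 226*(0*(-5)) = 226*0 = 0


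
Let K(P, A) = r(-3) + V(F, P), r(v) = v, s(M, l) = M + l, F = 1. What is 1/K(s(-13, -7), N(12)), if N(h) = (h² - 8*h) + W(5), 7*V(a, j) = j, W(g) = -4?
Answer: -7/41 ≈ -0.17073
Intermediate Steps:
V(a, j) = j/7
N(h) = -4 + h² - 8*h (N(h) = (h² - 8*h) - 4 = -4 + h² - 8*h)
K(P, A) = -3 + P/7
1/K(s(-13, -7), N(12)) = 1/(-3 + (-13 - 7)/7) = 1/(-3 + (⅐)*(-20)) = 1/(-3 - 20/7) = 1/(-41/7) = -7/41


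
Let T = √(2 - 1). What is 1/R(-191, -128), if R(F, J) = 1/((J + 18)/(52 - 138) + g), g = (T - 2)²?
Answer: 98/43 ≈ 2.2791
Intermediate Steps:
T = 1 (T = √1 = 1)
g = 1 (g = (1 - 2)² = (-1)² = 1)
R(F, J) = 1/(34/43 - J/86) (R(F, J) = 1/((J + 18)/(52 - 138) + 1) = 1/((18 + J)/(-86) + 1) = 1/((18 + J)*(-1/86) + 1) = 1/((-9/43 - J/86) + 1) = 1/(34/43 - J/86))
1/R(-191, -128) = 1/(-86/(-68 - 128)) = 1/(-86/(-196)) = 1/(-86*(-1/196)) = 1/(43/98) = 98/43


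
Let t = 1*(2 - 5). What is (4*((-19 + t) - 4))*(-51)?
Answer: 5304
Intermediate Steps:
t = -3 (t = 1*(-3) = -3)
(4*((-19 + t) - 4))*(-51) = (4*((-19 - 3) - 4))*(-51) = (4*(-22 - 4))*(-51) = (4*(-26))*(-51) = -104*(-51) = 5304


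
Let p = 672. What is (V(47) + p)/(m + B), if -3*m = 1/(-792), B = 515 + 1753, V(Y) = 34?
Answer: 1677456/5388769 ≈ 0.31129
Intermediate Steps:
B = 2268
m = 1/2376 (m = -1/3/(-792) = -1/3*(-1/792) = 1/2376 ≈ 0.00042088)
(V(47) + p)/(m + B) = (34 + 672)/(1/2376 + 2268) = 706/(5388769/2376) = 706*(2376/5388769) = 1677456/5388769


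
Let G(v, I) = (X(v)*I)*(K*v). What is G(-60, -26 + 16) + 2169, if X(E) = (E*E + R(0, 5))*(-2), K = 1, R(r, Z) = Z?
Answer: -4323831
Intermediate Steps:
X(E) = -10 - 2*E**2 (X(E) = (E*E + 5)*(-2) = (E**2 + 5)*(-2) = (5 + E**2)*(-2) = -10 - 2*E**2)
G(v, I) = I*v*(-10 - 2*v**2) (G(v, I) = ((-10 - 2*v**2)*I)*(1*v) = (I*(-10 - 2*v**2))*v = I*v*(-10 - 2*v**2))
G(-60, -26 + 16) + 2169 = -2*(-26 + 16)*(-60)*(5 + (-60)**2) + 2169 = -2*(-10)*(-60)*(5 + 3600) + 2169 = -2*(-10)*(-60)*3605 + 2169 = -4326000 + 2169 = -4323831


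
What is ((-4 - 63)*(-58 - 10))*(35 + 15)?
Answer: 227800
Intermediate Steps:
((-4 - 63)*(-58 - 10))*(35 + 15) = -67*(-68)*50 = 4556*50 = 227800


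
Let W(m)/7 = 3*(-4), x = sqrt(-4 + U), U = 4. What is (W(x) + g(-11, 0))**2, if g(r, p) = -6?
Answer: 8100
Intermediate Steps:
x = 0 (x = sqrt(-4 + 4) = sqrt(0) = 0)
W(m) = -84 (W(m) = 7*(3*(-4)) = 7*(-12) = -84)
(W(x) + g(-11, 0))**2 = (-84 - 6)**2 = (-90)**2 = 8100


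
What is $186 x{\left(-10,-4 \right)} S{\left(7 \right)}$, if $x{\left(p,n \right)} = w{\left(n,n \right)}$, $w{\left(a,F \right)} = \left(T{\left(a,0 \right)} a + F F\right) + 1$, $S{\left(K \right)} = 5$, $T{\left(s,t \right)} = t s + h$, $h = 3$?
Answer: $4650$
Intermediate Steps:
$T{\left(s,t \right)} = 3 + s t$ ($T{\left(s,t \right)} = t s + 3 = s t + 3 = 3 + s t$)
$w{\left(a,F \right)} = 1 + F^{2} + 3 a$ ($w{\left(a,F \right)} = \left(\left(3 + a 0\right) a + F F\right) + 1 = \left(\left(3 + 0\right) a + F^{2}\right) + 1 = \left(3 a + F^{2}\right) + 1 = \left(F^{2} + 3 a\right) + 1 = 1 + F^{2} + 3 a$)
$x{\left(p,n \right)} = 1 + n^{2} + 3 n$
$186 x{\left(-10,-4 \right)} S{\left(7 \right)} = 186 \left(1 + \left(-4\right)^{2} + 3 \left(-4\right)\right) 5 = 186 \left(1 + 16 - 12\right) 5 = 186 \cdot 5 \cdot 5 = 930 \cdot 5 = 4650$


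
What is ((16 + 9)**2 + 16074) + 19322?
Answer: 36021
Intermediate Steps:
((16 + 9)**2 + 16074) + 19322 = (25**2 + 16074) + 19322 = (625 + 16074) + 19322 = 16699 + 19322 = 36021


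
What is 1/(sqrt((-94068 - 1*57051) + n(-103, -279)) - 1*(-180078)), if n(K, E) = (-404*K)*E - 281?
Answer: 90039/16219923616 - I*sqrt(2940287)/16219923616 ≈ 5.5511e-6 - 1.0572e-7*I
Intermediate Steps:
n(K, E) = -281 - 404*E*K (n(K, E) = -404*E*K - 281 = -281 - 404*E*K)
1/(sqrt((-94068 - 1*57051) + n(-103, -279)) - 1*(-180078)) = 1/(sqrt((-94068 - 1*57051) + (-281 - 404*(-279)*(-103))) - 1*(-180078)) = 1/(sqrt((-94068 - 57051) + (-281 - 11609748)) + 180078) = 1/(sqrt(-151119 - 11610029) + 180078) = 1/(sqrt(-11761148) + 180078) = 1/(2*I*sqrt(2940287) + 180078) = 1/(180078 + 2*I*sqrt(2940287))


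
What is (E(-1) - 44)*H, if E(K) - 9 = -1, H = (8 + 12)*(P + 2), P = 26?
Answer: -20160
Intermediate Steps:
H = 560 (H = (8 + 12)*(26 + 2) = 20*28 = 560)
E(K) = 8 (E(K) = 9 - 1 = 8)
(E(-1) - 44)*H = (8 - 44)*560 = -36*560 = -20160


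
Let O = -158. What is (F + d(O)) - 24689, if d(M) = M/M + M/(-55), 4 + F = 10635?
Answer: -772977/55 ≈ -14054.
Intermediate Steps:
F = 10631 (F = -4 + 10635 = 10631)
d(M) = 1 - M/55 (d(M) = 1 + M*(-1/55) = 1 - M/55)
(F + d(O)) - 24689 = (10631 + (1 - 1/55*(-158))) - 24689 = (10631 + (1 + 158/55)) - 24689 = (10631 + 213/55) - 24689 = 584918/55 - 24689 = -772977/55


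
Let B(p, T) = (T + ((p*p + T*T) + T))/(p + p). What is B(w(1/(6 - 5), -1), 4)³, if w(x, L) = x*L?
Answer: -15625/8 ≈ -1953.1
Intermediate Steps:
w(x, L) = L*x
B(p, T) = (T² + p² + 2*T)/(2*p) (B(p, T) = (T + ((p² + T²) + T))/((2*p)) = (T + ((T² + p²) + T))*(1/(2*p)) = (T + (T + T² + p²))*(1/(2*p)) = (T² + p² + 2*T)*(1/(2*p)) = (T² + p² + 2*T)/(2*p))
B(w(1/(6 - 5), -1), 4)³ = ((4² + (-1/(6 - 5))² + 2*4)/(2*((-1/(6 - 5)))))³ = ((16 + (-1/1)² + 8)/(2*((-1/1))))³ = ((16 + (-1*1)² + 8)/(2*((-1*1))))³ = ((½)*(16 + (-1)² + 8)/(-1))³ = ((½)*(-1)*(16 + 1 + 8))³ = ((½)*(-1)*25)³ = (-25/2)³ = -15625/8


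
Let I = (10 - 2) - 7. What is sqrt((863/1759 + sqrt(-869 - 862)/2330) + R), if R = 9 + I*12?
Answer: sqrt(360987745650200 + 7209208730*I*sqrt(1731))/4098470 ≈ 4.6358 + 0.0019259*I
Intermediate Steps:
I = 1 (I = 8 - 7 = 1)
R = 21 (R = 9 + 1*12 = 9 + 12 = 21)
sqrt((863/1759 + sqrt(-869 - 862)/2330) + R) = sqrt((863/1759 + sqrt(-869 - 862)/2330) + 21) = sqrt((863*(1/1759) + sqrt(-1731)*(1/2330)) + 21) = sqrt((863/1759 + (I*sqrt(1731))*(1/2330)) + 21) = sqrt((863/1759 + I*sqrt(1731)/2330) + 21) = sqrt(37802/1759 + I*sqrt(1731)/2330)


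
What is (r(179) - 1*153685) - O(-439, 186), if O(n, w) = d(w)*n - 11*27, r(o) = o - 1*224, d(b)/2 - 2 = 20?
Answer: -134117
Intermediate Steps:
d(b) = 44 (d(b) = 4 + 2*20 = 4 + 40 = 44)
r(o) = -224 + o (r(o) = o - 224 = -224 + o)
O(n, w) = -297 + 44*n (O(n, w) = 44*n - 11*27 = 44*n - 297 = -297 + 44*n)
(r(179) - 1*153685) - O(-439, 186) = ((-224 + 179) - 1*153685) - (-297 + 44*(-439)) = (-45 - 153685) - (-297 - 19316) = -153730 - 1*(-19613) = -153730 + 19613 = -134117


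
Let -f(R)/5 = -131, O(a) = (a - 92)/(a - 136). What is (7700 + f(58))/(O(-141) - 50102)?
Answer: -771445/4626007 ≈ -0.16676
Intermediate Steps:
O(a) = (-92 + a)/(-136 + a)
f(R) = 655 (f(R) = -5*(-131) = 655)
(7700 + f(58))/(O(-141) - 50102) = (7700 + 655)/((-92 - 141)/(-136 - 141) - 50102) = 8355/(-233/(-277) - 50102) = 8355/(-1/277*(-233) - 50102) = 8355/(233/277 - 50102) = 8355/(-13878021/277) = 8355*(-277/13878021) = -771445/4626007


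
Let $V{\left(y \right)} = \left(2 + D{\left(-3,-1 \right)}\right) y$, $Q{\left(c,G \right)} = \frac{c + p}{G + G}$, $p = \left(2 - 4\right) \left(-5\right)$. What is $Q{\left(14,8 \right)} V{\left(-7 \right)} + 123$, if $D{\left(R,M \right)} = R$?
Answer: $\frac{267}{2} \approx 133.5$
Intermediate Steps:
$p = 10$ ($p = \left(-2\right) \left(-5\right) = 10$)
$Q{\left(c,G \right)} = \frac{10 + c}{2 G}$ ($Q{\left(c,G \right)} = \frac{c + 10}{G + G} = \frac{10 + c}{2 G}$)
$V{\left(y \right)} = - y$ ($V{\left(y \right)} = \left(2 - 3\right) y = - y$)
$Q{\left(14,8 \right)} V{\left(-7 \right)} + 123 = \frac{10 + 14}{2 \cdot 8} \left(\left(-1\right) \left(-7\right)\right) + 123 = \frac{1}{2} \cdot \frac{1}{8} \cdot 24 \cdot 7 + 123 = \frac{3}{2} \cdot 7 + 123 = \frac{21}{2} + 123 = \frac{267}{2}$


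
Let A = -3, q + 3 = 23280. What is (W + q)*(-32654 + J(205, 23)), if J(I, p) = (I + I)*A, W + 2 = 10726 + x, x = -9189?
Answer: -840729808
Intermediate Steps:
q = 23277 (q = -3 + 23280 = 23277)
W = 1535 (W = -2 + (10726 - 9189) = -2 + 1537 = 1535)
J(I, p) = -6*I (J(I, p) = (I + I)*(-3) = (2*I)*(-3) = -6*I)
(W + q)*(-32654 + J(205, 23)) = (1535 + 23277)*(-32654 - 6*205) = 24812*(-32654 - 1230) = 24812*(-33884) = -840729808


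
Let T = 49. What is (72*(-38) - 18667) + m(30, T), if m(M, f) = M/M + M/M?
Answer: -21401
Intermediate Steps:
m(M, f) = 2 (m(M, f) = 1 + 1 = 2)
(72*(-38) - 18667) + m(30, T) = (72*(-38) - 18667) + 2 = (-2736 - 18667) + 2 = -21403 + 2 = -21401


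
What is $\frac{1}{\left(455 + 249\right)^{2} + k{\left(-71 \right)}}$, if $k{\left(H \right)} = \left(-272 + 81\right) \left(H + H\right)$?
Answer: $\frac{1}{522738} \approx 1.913 \cdot 10^{-6}$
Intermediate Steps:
$k{\left(H \right)} = - 382 H$ ($k{\left(H \right)} = - 191 \cdot 2 H = - 382 H$)
$\frac{1}{\left(455 + 249\right)^{2} + k{\left(-71 \right)}} = \frac{1}{\left(455 + 249\right)^{2} - -27122} = \frac{1}{704^{2} + 27122} = \frac{1}{495616 + 27122} = \frac{1}{522738}$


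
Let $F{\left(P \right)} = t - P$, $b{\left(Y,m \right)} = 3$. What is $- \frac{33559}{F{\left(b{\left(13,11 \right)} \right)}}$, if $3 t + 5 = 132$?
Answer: $- \frac{100677}{118} \approx -853.2$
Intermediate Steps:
$t = \frac{127}{3}$ ($t = - \frac{5}{3} + \frac{1}{3} \cdot 132 = - \frac{5}{3} + 44 = \frac{127}{3} \approx 42.333$)
$F{\left(P \right)} = \frac{127}{3} - P$
$- \frac{33559}{F{\left(b{\left(13,11 \right)} \right)}} = - \frac{33559}{\frac{127}{3} - 3} = - \frac{33559}{\frac{118}{3}} = \left(-33559\right) \frac{3}{118} = - \frac{100677}{118}$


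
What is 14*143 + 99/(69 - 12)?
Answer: 38071/19 ≈ 2003.7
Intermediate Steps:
14*143 + 99/(69 - 12) = 2002 + 99/57 = 2002 + 99*(1/57) = 2002 + 33/19 = 38071/19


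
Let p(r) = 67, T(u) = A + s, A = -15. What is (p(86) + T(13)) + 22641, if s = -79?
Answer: 22614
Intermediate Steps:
T(u) = -94 (T(u) = -15 - 79 = -94)
(p(86) + T(13)) + 22641 = (67 - 94) + 22641 = -27 + 22641 = 22614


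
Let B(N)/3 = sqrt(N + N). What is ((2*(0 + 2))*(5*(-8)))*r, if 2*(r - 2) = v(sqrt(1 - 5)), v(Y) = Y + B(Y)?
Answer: -320 - 160*I - 240*sqrt(2)*(1 + I) ≈ -659.41 - 499.41*I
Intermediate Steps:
B(N) = 3*sqrt(2)*sqrt(N) (B(N) = 3*sqrt(N + N) = 3*sqrt(2*N) = 3*(sqrt(2)*sqrt(N)) = 3*sqrt(2)*sqrt(N))
v(Y) = Y + 3*sqrt(2)*sqrt(Y)
r = 2 + I + 3*sqrt(2)*(1 + I)/2 (r = 2 + (sqrt(1 - 5) + 3*sqrt(2)*sqrt(sqrt(1 - 5)))/2 = 2 + (sqrt(-4) + 3*sqrt(2)*sqrt(sqrt(-4)))/2 = 2 + (2*I + 3*sqrt(2)*sqrt(2*I))/2 = 2 + (2*I + 3*sqrt(2)*(1 + I))/2 = 2 + (I + 3*sqrt(2)*(1 + I)/2) = 2 + I + 3*sqrt(2)*(1 + I)/2 ≈ 4.1213 + 3.1213*I)
((2*(0 + 2))*(5*(-8)))*r = ((2*(0 + 2))*(5*(-8)))*(2 + I + 3*sqrt(2)*(1 + I)/2) = ((2*2)*(-40))*(2 + I + 3*sqrt(2)*(1 + I)/2) = (4*(-40))*(2 + I + 3*sqrt(2)*(1 + I)/2) = -160*(2 + I + 3*sqrt(2)*(1 + I)/2) = -320 - 160*I - 240*sqrt(2)*(1 + I)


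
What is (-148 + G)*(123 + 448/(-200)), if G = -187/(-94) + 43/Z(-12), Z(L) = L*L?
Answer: -2977274401/169200 ≈ -17596.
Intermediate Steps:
Z(L) = L²
G = 15485/6768 (G = -187/(-94) + 43/((-12)²) = -187*(-1/94) + 43/144 = 187/94 + 43*(1/144) = 187/94 + 43/144 = 15485/6768 ≈ 2.2880)
(-148 + G)*(123 + 448/(-200)) = (-148 + 15485/6768)*(123 + 448/(-200)) = -986179*(123 + 448*(-1/200))/6768 = -986179*(123 - 56/25)/6768 = -986179/6768*3019/25 = -2977274401/169200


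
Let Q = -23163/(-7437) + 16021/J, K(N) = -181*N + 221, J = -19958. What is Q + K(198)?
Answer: -1762068109535/49475882 ≈ -35615.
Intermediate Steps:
K(N) = 221 - 181*N
Q = 114379659/49475882 (Q = -23163/(-7437) + 16021/(-19958) = -23163*(-1/7437) + 16021*(-1/19958) = 7721/2479 - 16021/19958 = 114379659/49475882 ≈ 2.3118)
Q + K(198) = 114379659/49475882 + (221 - 181*198) = 114379659/49475882 + (221 - 35838) = 114379659/49475882 - 35617 = -1762068109535/49475882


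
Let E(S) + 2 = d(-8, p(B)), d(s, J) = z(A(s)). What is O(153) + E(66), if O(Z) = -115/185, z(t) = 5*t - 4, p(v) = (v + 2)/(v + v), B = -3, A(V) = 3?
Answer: 310/37 ≈ 8.3784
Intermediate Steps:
p(v) = (2 + v)/(2*v) (p(v) = (2 + v)/((2*v)) = (2 + v)*(1/(2*v)) = (2 + v)/(2*v))
z(t) = -4 + 5*t
d(s, J) = 11 (d(s, J) = -4 + 5*3 = -4 + 15 = 11)
E(S) = 9 (E(S) = -2 + 11 = 9)
O(Z) = -23/37 (O(Z) = -115*1/185 = -23/37)
O(153) + E(66) = -23/37 + 9 = 310/37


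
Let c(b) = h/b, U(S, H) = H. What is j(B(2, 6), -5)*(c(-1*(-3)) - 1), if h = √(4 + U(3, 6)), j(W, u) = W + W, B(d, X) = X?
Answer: -12 + 4*√10 ≈ 0.64911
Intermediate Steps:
j(W, u) = 2*W
h = √10 (h = √(4 + 6) = √10 ≈ 3.1623)
c(b) = √10/b
j(B(2, 6), -5)*(c(-1*(-3)) - 1) = (2*6)*(√10/((-1*(-3))) - 1) = 12*(√10/3 - 1) = 12*(-1 + √10/3) = -12 + 4*√10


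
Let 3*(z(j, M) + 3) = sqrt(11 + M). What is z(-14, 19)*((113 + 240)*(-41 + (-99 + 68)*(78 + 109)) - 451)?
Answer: 6183795 - 2061265*sqrt(30)/3 ≈ 2.4205e+6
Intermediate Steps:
z(j, M) = -3 + sqrt(11 + M)/3
z(-14, 19)*((113 + 240)*(-41 + (-99 + 68)*(78 + 109)) - 451) = (-3 + sqrt(11 + 19)/3)*((113 + 240)*(-41 + (-99 + 68)*(78 + 109)) - 451) = (-3 + sqrt(30)/3)*(353*(-41 - 31*187) - 451) = (-3 + sqrt(30)/3)*(353*(-41 - 5797) - 451) = (-3 + sqrt(30)/3)*(353*(-5838) - 451) = (-3 + sqrt(30)/3)*(-2060814 - 451) = (-3 + sqrt(30)/3)*(-2061265) = 6183795 - 2061265*sqrt(30)/3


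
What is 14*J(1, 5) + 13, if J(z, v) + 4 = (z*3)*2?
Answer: 41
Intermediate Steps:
J(z, v) = -4 + 6*z (J(z, v) = -4 + (z*3)*2 = -4 + (3*z)*2 = -4 + 6*z)
14*J(1, 5) + 13 = 14*(-4 + 6*1) + 13 = 14*(-4 + 6) + 13 = 14*2 + 13 = 28 + 13 = 41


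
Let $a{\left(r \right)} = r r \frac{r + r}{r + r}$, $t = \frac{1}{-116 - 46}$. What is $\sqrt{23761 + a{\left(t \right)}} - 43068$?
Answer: $-43068 + \frac{\sqrt{623583685}}{162} \approx -42914.0$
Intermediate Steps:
$t = - \frac{1}{162}$ ($t = \frac{1}{-162} = - \frac{1}{162} \approx -0.0061728$)
$a{\left(r \right)} = r^{2}$ ($a{\left(r \right)} = r^{2} \frac{2 r}{2 r} = r^{2} \cdot 2 r \frac{1}{2 r} = r^{2} \cdot 1 = r^{2}$)
$\sqrt{23761 + a{\left(t \right)}} - 43068 = \sqrt{23761 + \left(- \frac{1}{162}\right)^{2}} - 43068 = \sqrt{23761 + \frac{1}{26244}} - 43068 = \sqrt{\frac{623583685}{26244}} - 43068 = \frac{\sqrt{623583685}}{162} - 43068 = -43068 + \frac{\sqrt{623583685}}{162}$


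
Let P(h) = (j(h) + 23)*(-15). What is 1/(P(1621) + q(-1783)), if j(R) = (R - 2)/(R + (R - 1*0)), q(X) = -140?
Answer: -3242/1596655 ≈ -0.0020305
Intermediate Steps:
j(R) = (-2 + R)/(2*R) (j(R) = (-2 + R)/(R + (R + 0)) = (-2 + R)/(R + R) = (-2 + R)/((2*R)) = (-2 + R)*(1/(2*R)) = (-2 + R)/(2*R))
P(h) = -345 - 15*(-2 + h)/(2*h) (P(h) = ((-2 + h)/(2*h) + 23)*(-15) = (23 + (-2 + h)/(2*h))*(-15) = -345 - 15*(-2 + h)/(2*h))
1/(P(1621) + q(-1783)) = 1/((-705/2 + 15/1621) - 140) = 1/(-1142775/3242 - 140) = 1/(-1596655/3242) = -3242/1596655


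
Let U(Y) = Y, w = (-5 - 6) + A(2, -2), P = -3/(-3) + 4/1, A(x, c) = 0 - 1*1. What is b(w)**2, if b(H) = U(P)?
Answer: 25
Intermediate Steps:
A(x, c) = -1 (A(x, c) = 0 - 1 = -1)
P = 5 (P = -3*(-1/3) + 4*1 = 1 + 4 = 5)
w = -12 (w = (-5 - 6) - 1 = -11 - 1 = -12)
b(H) = 5
b(w)**2 = 5**2 = 25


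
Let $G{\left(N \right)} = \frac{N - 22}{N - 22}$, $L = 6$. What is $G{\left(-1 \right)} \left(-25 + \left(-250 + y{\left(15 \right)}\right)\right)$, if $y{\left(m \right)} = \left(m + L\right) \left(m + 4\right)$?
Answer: $124$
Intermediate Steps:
$G{\left(N \right)} = 1$ ($G{\left(N \right)} = \frac{-22 + N}{-22 + N} = 1$)
$y{\left(m \right)} = \left(4 + m\right) \left(6 + m\right)$ ($y{\left(m \right)} = \left(m + 6\right) \left(m + 4\right) = \left(6 + m\right) \left(4 + m\right) = \left(4 + m\right) \left(6 + m\right)$)
$G{\left(-1 \right)} \left(-25 + \left(-250 + y{\left(15 \right)}\right)\right) = 1 \left(-25 + \left(-250 + \left(24 + 15^{2} + 10 \cdot 15\right)\right)\right) = 1 \left(-25 + \left(-250 + \left(24 + 225 + 150\right)\right)\right) = 1 \left(-25 + \left(-250 + 399\right)\right) = 1 \left(-25 + 149\right) = 1 \cdot 124 = 124$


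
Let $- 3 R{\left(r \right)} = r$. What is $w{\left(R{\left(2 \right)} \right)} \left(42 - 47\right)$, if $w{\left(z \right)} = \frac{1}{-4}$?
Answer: $\frac{5}{4} \approx 1.25$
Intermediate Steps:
$R{\left(r \right)} = - \frac{r}{3}$
$w{\left(z \right)} = - \frac{1}{4}$
$w{\left(R{\left(2 \right)} \right)} \left(42 - 47\right) = - \frac{42 - 47}{4} = \left(- \frac{1}{4}\right) \left(-5\right) = \frac{5}{4}$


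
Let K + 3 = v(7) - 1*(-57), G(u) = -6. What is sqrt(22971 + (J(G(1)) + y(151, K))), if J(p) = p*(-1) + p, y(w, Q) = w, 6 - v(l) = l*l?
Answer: sqrt(23122) ≈ 152.06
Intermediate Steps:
v(l) = 6 - l**2 (v(l) = 6 - l*l = 6 - l**2)
K = 11 (K = -3 + ((6 - 1*7**2) - 1*(-57)) = -3 + ((6 - 1*49) + 57) = -3 + ((6 - 49) + 57) = -3 + (-43 + 57) = -3 + 14 = 11)
J(p) = 0 (J(p) = -p + p = 0)
sqrt(22971 + (J(G(1)) + y(151, K))) = sqrt(22971 + (0 + 151)) = sqrt(22971 + 151) = sqrt(23122)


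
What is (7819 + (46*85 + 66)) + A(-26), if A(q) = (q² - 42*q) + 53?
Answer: 13616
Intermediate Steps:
A(q) = 53 + q² - 42*q
(7819 + (46*85 + 66)) + A(-26) = (7819 + (46*85 + 66)) + (53 + (-26)² - 42*(-26)) = (7819 + (3910 + 66)) + (53 + 676 + 1092) = (7819 + 3976) + 1821 = 11795 + 1821 = 13616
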